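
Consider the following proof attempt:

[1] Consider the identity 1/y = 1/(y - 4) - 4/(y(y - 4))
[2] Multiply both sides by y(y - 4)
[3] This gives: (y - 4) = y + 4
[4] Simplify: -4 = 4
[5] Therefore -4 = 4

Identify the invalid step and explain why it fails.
Step 3: This gives: (y - 4) = y + 4

Step 3 makes a sign error when clearing denominators. Multiplying -4/(y(y - 4)) by y(y - 4) gives -4, not +4. The correct result is (y - 4) = y - 4, which is trivially true, not (y - 4) = y + 4. (Step 1 is a valid identity: 1/(y - 4) - 4/(y(y - 4)) = (y - 4)/(y(y - 4)) = 1/y.)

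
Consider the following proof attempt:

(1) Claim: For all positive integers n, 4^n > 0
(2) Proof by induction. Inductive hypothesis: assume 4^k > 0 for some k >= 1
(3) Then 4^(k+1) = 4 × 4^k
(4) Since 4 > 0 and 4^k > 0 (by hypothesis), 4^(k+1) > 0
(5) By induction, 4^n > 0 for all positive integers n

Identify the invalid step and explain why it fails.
Step 5: By induction, 4^n > 0 for all positive integers n

Step 5 concludes the proof by induction, but no base case was ever established. A valid induction proof requires: (1) a base case proving 4^1 > 0, and (2) an inductive step showing IF 4^k > 0 THEN 4^(k+1) > 0. Steps 2-4 correctly establish the inductive step, but without the base case the conclusion in step 5 does not follow.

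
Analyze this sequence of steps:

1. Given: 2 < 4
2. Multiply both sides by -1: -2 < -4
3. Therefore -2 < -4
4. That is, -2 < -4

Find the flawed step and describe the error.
Step 2: Multiply both sides by -1: -2 < -4

Step 2 multiplies both sides by -1 but fails to reverse the inequality sign. When multiplying (or dividing) an inequality by a negative number, the direction must be reversed. Since 2 < 4, we should get -2 > -4, i.e., -2 > -4.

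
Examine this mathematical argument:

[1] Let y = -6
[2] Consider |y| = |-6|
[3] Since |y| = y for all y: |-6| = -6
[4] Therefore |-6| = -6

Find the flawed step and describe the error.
Step 3: Since |y| = y for all y: |-6| = -6

Step 3 incorrectly states that |y| = y for all y. The correct definition is |y| = y when y >= 0, and |y| = -y when y < 0. Since -6 < 0, we have |-6| = -(-6) = 6, not -6.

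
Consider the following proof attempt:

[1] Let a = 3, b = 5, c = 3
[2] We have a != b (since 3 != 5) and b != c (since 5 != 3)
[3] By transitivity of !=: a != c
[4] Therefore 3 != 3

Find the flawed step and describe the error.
Step 3: By transitivity of !=: a != c

Step 3 incorrectly applies transitivity to the '!=' relation. Transitivity states: if a R b and b R c, then a R c. However, '!=' is not transitive. Counterexample: 3 != 5 and 5 != 3, but 3 = 3 (both equal 3). Transitivity holds for relations like <, <=, =, but not for !=.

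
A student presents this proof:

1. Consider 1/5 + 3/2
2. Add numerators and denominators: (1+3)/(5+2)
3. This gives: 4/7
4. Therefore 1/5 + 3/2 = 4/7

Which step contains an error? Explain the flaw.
Step 2: Add numerators and denominators: (1+3)/(5+2)

Step 2 incorrectly adds fractions by separately adding numerators and denominators. This is wrong. The correct method requires a common denominator: 1/5 + 3/2 = (1×2 + 3×5)/(5×2) = 17/10 = 17/10. The method used gives 4/7, which is different.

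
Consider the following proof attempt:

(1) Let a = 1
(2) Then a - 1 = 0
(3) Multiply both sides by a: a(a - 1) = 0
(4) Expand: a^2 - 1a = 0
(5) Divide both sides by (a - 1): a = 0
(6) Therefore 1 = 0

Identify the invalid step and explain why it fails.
Step 5: Divide both sides by (a - 1): a = 0

Step 5 divides both sides by (a - 1). However, since a = 1, we have (a - 1) = 0. Division by zero is undefined, making this step invalid.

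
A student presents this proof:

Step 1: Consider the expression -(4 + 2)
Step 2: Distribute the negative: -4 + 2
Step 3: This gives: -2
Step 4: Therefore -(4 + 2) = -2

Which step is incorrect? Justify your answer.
Step 2: Distribute the negative: -4 + 2

Step 2 incorrectly distributes the negative sign. The correct distribution is -(4 + 2) = -4 - 2 = -6. The negative must be applied to both terms, not just the first. The error treats -(4 + 2) as -4 + 2, which equals -2 instead of -6.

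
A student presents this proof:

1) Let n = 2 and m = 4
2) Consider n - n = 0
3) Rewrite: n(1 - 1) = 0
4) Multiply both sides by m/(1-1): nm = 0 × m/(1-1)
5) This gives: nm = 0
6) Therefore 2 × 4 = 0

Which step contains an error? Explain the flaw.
Step 4: Multiply both sides by m/(1-1): nm = 0 × m/(1-1)

Step 4 multiplies both sides by m/(1-1). However, 1-1 = 0, so this is multiplication by m/0, which is undefined. We cannot multiply by an undefined expression.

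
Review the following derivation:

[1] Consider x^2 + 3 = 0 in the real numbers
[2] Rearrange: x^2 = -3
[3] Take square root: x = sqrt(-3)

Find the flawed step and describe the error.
Step 3: Take square root: x = sqrt(-3)

Step 3 takes the square root of -3, which is negative. In the real number system, the square root of a negative number is undefined. The equation x^2 + 3 = 0 has no real solutions. Square roots of negative numbers only exist in the complex numbers.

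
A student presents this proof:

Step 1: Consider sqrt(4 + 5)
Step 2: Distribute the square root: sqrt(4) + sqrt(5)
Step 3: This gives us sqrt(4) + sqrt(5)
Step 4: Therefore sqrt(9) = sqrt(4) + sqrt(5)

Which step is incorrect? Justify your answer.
Step 2: Distribute the square root: sqrt(4) + sqrt(5)

Step 2 incorrectly 'distributes' the square root over addition. The square root function does not distribute: sqrt(a + b) ≠ sqrt(a) + sqrt(b). In fact, sqrt(4 + 5) = sqrt(9) ≈ 3.0000, while sqrt(4) + sqrt(5) ≈ 4.2361.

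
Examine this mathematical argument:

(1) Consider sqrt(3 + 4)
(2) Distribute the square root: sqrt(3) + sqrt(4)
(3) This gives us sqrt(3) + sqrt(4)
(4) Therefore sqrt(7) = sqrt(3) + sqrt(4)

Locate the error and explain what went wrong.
Step 2: Distribute the square root: sqrt(3) + sqrt(4)

Step 2 incorrectly 'distributes' the square root over addition. The square root function does not distribute: sqrt(a + b) ≠ sqrt(a) + sqrt(b). In fact, sqrt(3 + 4) = sqrt(7) ≈ 2.6458, while sqrt(3) + sqrt(4) ≈ 3.7321.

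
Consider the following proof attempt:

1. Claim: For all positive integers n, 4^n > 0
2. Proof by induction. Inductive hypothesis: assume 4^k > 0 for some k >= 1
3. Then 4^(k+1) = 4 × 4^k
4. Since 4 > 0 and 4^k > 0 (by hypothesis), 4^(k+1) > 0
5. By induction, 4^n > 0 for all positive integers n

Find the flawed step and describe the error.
Step 5: By induction, 4^n > 0 for all positive integers n

Step 5 concludes the proof by induction, but no base case was ever established. A valid induction proof requires: (1) a base case proving 4^1 > 0, and (2) an inductive step showing IF 4^k > 0 THEN 4^(k+1) > 0. Steps 2-4 correctly establish the inductive step, but without the base case the conclusion in step 5 does not follow.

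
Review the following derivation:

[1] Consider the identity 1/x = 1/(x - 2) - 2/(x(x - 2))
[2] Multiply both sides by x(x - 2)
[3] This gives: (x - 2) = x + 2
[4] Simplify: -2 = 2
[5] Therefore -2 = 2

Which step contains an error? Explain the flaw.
Step 3: This gives: (x - 2) = x + 2

Step 3 makes a sign error when clearing denominators. Multiplying -2/(x(x - 2)) by x(x - 2) gives -2, not +2. The correct result is (x - 2) = x - 2, which is trivially true, not (x - 2) = x + 2. (Step 1 is a valid identity: 1/(x - 2) - 2/(x(x - 2)) = (x - 2)/(x(x - 2)) = 1/x.)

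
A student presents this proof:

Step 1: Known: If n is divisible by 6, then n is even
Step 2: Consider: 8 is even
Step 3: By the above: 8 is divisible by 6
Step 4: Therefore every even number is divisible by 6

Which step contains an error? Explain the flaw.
Step 3: By the above: 8 is divisible by 6

Step 3 commits the fallacy of affirming the consequent. The known fact 'divisible by 6 → even' does NOT imply 'even → divisible by 6'. That would be the converse, which is false. For example, 8 is even but 8 ÷ 6 = 1.33, which is not an integer.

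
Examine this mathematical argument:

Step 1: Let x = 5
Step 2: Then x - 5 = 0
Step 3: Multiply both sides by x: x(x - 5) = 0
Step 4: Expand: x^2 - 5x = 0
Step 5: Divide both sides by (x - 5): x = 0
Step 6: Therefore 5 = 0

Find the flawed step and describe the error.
Step 5: Divide both sides by (x - 5): x = 0

Step 5 divides both sides by (x - 5). However, since x = 5, we have (x - 5) = 0. Division by zero is undefined, making this step invalid.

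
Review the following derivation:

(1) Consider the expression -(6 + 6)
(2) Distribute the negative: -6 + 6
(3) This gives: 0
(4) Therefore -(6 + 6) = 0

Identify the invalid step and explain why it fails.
Step 2: Distribute the negative: -6 + 6

Step 2 incorrectly distributes the negative sign. The correct distribution is -(6 + 6) = -6 - 6 = -12. The negative must be applied to both terms, not just the first. The error treats -(6 + 6) as -6 + 6, which equals 0 instead of -12.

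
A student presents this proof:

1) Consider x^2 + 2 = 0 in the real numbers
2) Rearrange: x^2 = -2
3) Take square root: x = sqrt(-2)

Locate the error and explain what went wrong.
Step 3: Take square root: x = sqrt(-2)

Step 3 takes the square root of -2, which is negative. In the real number system, the square root of a negative number is undefined. The equation x^2 + 2 = 0 has no real solutions. Square roots of negative numbers only exist in the complex numbers.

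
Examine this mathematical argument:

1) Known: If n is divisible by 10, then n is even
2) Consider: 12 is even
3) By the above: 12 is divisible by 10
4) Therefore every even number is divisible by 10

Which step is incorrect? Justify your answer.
Step 3: By the above: 12 is divisible by 10

Step 3 commits the fallacy of affirming the consequent. The known fact 'divisible by 10 → even' does NOT imply 'even → divisible by 10'. That would be the converse, which is false. For example, 12 is even but 12 ÷ 10 = 1.20, which is not an integer.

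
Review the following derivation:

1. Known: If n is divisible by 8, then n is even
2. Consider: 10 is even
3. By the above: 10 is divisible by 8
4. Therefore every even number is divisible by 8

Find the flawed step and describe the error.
Step 3: By the above: 10 is divisible by 8

Step 3 commits the fallacy of affirming the consequent. The known fact 'divisible by 8 → even' does NOT imply 'even → divisible by 8'. That would be the converse, which is false. For example, 10 is even but 10 ÷ 8 = 1.25, which is not an integer.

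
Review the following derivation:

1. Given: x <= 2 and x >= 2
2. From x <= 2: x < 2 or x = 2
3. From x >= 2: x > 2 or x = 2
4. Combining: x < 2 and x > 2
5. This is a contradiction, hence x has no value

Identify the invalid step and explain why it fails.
Step 4: Combining: x < 2 and x > 2

Step 4 incorrectly combines the conditions. From x <= 2 and x >= 2, the intersection is x = 2. The error treats the 'or' cases as 'and' requirements. The correct conclusion is that x = 2 is the unique solution, not that no solution exists.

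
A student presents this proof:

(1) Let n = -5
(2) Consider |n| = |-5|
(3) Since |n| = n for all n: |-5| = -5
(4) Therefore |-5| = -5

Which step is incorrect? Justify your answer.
Step 3: Since |n| = n for all n: |-5| = -5

Step 3 incorrectly states that |n| = n for all n. The correct definition is |n| = n when n >= 0, and |n| = -n when n < 0. Since -5 < 0, we have |-5| = -(-5) = 5, not -5.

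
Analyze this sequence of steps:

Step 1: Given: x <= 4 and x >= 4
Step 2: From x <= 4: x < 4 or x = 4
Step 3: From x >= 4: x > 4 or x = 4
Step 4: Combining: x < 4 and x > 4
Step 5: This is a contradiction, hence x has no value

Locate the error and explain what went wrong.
Step 4: Combining: x < 4 and x > 4

Step 4 incorrectly combines the conditions. From x <= 4 and x >= 4, the intersection is x = 4. The error treats the 'or' cases as 'and' requirements. The correct conclusion is that x = 4 is the unique solution, not that no solution exists.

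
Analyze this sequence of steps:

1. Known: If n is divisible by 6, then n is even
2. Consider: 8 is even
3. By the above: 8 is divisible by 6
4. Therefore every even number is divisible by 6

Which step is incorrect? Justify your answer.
Step 3: By the above: 8 is divisible by 6

Step 3 commits the fallacy of affirming the consequent. The known fact 'divisible by 6 → even' does NOT imply 'even → divisible by 6'. That would be the converse, which is false. For example, 8 is even but 8 ÷ 6 = 1.33, which is not an integer.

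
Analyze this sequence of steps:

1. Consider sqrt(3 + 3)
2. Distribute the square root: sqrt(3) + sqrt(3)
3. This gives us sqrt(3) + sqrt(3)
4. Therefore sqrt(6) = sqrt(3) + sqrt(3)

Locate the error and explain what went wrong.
Step 2: Distribute the square root: sqrt(3) + sqrt(3)

Step 2 incorrectly 'distributes' the square root over addition. The square root function does not distribute: sqrt(a + b) ≠ sqrt(a) + sqrt(b). In fact, sqrt(3 + 3) = sqrt(6) ≈ 2.4495, while sqrt(3) + sqrt(3) ≈ 3.4641.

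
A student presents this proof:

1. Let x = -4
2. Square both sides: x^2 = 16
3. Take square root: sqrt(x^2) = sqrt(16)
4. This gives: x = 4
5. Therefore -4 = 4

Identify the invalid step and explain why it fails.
Step 4: This gives: x = 4

Step 4 incorrectly states that sqrt(x^2) = x. The correct identity is sqrt(x^2) = |x|. Since x = -4 < 0, we have sqrt(x^2) = |-4| = 4, not x = -4.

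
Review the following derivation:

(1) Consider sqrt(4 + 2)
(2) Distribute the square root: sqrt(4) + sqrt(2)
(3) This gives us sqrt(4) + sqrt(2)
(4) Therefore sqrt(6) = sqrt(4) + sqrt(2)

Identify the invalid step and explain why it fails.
Step 2: Distribute the square root: sqrt(4) + sqrt(2)

Step 2 incorrectly 'distributes' the square root over addition. The square root function does not distribute: sqrt(a + b) ≠ sqrt(a) + sqrt(b). In fact, sqrt(4 + 2) = sqrt(6) ≈ 2.4495, while sqrt(4) + sqrt(2) ≈ 3.4142.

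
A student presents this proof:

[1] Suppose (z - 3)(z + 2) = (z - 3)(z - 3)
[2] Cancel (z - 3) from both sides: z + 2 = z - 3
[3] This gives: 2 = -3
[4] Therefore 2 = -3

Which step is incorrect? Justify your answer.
Step 2: Cancel (z - 3) from both sides: z + 2 = z - 3

Step 2 cancels (z - 3) from both sides. This is only valid if (z - 3) ≠ 0, i.e., z ≠ 3. When z = 3, both sides equal zero regardless of the other factors. The correct approach requires considering z = 3 as a separate case.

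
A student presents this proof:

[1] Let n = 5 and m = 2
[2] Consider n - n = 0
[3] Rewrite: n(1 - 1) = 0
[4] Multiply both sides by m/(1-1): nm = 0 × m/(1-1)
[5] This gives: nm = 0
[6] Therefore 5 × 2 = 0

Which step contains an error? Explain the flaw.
Step 4: Multiply both sides by m/(1-1): nm = 0 × m/(1-1)

Step 4 multiplies both sides by m/(1-1). However, 1-1 = 0, so this is multiplication by m/0, which is undefined. We cannot multiply by an undefined expression.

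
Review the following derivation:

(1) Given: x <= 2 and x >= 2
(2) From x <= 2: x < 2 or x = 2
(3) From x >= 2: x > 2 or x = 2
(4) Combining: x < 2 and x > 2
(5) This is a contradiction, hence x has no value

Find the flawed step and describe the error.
Step 4: Combining: x < 2 and x > 2

Step 4 incorrectly combines the conditions. From x <= 2 and x >= 2, the intersection is x = 2. The error treats the 'or' cases as 'and' requirements. The correct conclusion is that x = 2 is the unique solution, not that no solution exists.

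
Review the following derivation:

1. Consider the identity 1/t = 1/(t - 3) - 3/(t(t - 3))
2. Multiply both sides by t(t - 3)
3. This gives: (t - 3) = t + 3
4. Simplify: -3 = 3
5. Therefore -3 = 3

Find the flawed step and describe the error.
Step 3: This gives: (t - 3) = t + 3

Step 3 makes a sign error when clearing denominators. Multiplying -3/(t(t - 3)) by t(t - 3) gives -3, not +3. The correct result is (t - 3) = t - 3, which is trivially true, not (t - 3) = t + 3. (Step 1 is a valid identity: 1/(t - 3) - 3/(t(t - 3)) = (t - 3)/(t(t - 3)) = 1/t.)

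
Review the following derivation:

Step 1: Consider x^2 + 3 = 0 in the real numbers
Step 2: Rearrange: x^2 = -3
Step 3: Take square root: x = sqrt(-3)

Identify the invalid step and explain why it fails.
Step 3: Take square root: x = sqrt(-3)

Step 3 takes the square root of -3, which is negative. In the real number system, the square root of a negative number is undefined. The equation x^2 + 3 = 0 has no real solutions. Square roots of negative numbers only exist in the complex numbers.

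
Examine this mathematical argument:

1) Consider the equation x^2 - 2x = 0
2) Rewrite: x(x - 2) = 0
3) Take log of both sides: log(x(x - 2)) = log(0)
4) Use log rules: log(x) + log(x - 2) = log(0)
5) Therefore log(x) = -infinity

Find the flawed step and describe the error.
Step 3: Take log of both sides: log(x(x - 2)) = log(0)

Step 3 takes the logarithm of both sides, resulting in log(0) on the right side. The logarithm is only defined for positive numbers; log(0) is undefined (approaches negative infinity). This operation is invalid.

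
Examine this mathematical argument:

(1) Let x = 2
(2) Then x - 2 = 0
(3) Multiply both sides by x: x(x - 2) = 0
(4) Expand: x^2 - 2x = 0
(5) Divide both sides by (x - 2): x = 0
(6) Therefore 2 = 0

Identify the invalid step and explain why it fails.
Step 5: Divide both sides by (x - 2): x = 0

Step 5 divides both sides by (x - 2). However, since x = 2, we have (x - 2) = 0. Division by zero is undefined, making this step invalid.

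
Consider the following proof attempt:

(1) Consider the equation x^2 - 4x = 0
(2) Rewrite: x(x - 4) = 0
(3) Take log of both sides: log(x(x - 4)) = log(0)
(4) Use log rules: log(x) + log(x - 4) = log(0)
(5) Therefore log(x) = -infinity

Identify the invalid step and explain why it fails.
Step 3: Take log of both sides: log(x(x - 4)) = log(0)

Step 3 takes the logarithm of both sides, resulting in log(0) on the right side. The logarithm is only defined for positive numbers; log(0) is undefined (approaches negative infinity). This operation is invalid.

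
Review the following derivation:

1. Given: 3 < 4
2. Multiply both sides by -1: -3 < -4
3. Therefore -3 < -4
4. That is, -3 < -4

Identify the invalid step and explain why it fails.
Step 2: Multiply both sides by -1: -3 < -4

Step 2 multiplies both sides by -1 but fails to reverse the inequality sign. When multiplying (or dividing) an inequality by a negative number, the direction must be reversed. Since 3 < 4, we should get -3 > -4, i.e., -3 > -4.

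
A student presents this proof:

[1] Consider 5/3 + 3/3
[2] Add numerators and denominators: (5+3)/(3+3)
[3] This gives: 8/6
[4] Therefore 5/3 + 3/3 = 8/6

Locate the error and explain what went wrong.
Step 2: Add numerators and denominators: (5+3)/(3+3)

Step 2 incorrectly adds fractions by separately adding numerators and denominators. This is wrong. The correct method requires a common denominator: 5/3 + 3/3 = (5×3 + 3×3)/(3×3) = 24/9 = 8/3. The method used gives 8/6, which is different.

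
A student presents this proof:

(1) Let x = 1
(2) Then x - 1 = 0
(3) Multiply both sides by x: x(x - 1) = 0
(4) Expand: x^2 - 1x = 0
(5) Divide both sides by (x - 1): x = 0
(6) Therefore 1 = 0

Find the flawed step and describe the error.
Step 5: Divide both sides by (x - 1): x = 0

Step 5 divides both sides by (x - 1). However, since x = 1, we have (x - 1) = 0. Division by zero is undefined, making this step invalid.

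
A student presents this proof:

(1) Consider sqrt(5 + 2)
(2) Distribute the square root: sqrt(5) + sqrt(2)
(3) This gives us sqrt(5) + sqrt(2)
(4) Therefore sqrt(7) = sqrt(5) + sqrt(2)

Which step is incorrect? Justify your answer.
Step 2: Distribute the square root: sqrt(5) + sqrt(2)

Step 2 incorrectly 'distributes' the square root over addition. The square root function does not distribute: sqrt(a + b) ≠ sqrt(a) + sqrt(b). In fact, sqrt(5 + 2) = sqrt(7) ≈ 2.6458, while sqrt(5) + sqrt(2) ≈ 3.6503.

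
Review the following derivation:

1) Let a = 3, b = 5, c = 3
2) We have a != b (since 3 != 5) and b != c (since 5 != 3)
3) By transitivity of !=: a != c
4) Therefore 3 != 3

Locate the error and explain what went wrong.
Step 3: By transitivity of !=: a != c

Step 3 incorrectly applies transitivity to the '!=' relation. Transitivity states: if a R b and b R c, then a R c. However, '!=' is not transitive. Counterexample: 3 != 5 and 5 != 3, but 3 = 3 (both equal 3). Transitivity holds for relations like <, <=, =, but not for !=.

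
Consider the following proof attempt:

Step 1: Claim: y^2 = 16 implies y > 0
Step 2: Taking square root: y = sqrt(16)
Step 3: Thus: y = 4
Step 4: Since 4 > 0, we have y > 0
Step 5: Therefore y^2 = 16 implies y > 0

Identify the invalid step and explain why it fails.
Step 2: Taking square root: y = sqrt(16)

Step 2 takes the square root and assumes the positive root only. The equation y^2 = 16 actually has two solutions: y = 4 and y = -4. The proof silently assumes y > 0 without justification, then uses this assumption to conclude y > 0, which is circular. The counterexample y = -4 shows the claim is false.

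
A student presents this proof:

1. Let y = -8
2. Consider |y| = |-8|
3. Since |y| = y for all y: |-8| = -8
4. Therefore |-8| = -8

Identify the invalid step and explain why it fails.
Step 3: Since |y| = y for all y: |-8| = -8

Step 3 incorrectly states that |y| = y for all y. The correct definition is |y| = y when y >= 0, and |y| = -y when y < 0. Since -8 < 0, we have |-8| = -(-8) = 8, not -8.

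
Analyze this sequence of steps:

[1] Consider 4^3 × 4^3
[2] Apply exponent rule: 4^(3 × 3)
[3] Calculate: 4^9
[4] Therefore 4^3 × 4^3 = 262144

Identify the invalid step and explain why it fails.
Step 2: Apply exponent rule: 4^(3 × 3)

Step 2 incorrectly states that a^b × a^c = a^(b×c). The correct rule is a^b × a^c = a^(b+c). The actual value is 4^3 × 4^3 = 4^6 = 4096, not 4^9 = 262144.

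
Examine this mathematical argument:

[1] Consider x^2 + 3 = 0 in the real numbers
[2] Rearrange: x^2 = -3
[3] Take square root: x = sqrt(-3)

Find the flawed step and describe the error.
Step 3: Take square root: x = sqrt(-3)

Step 3 takes the square root of -3, which is negative. In the real number system, the square root of a negative number is undefined. The equation x^2 + 3 = 0 has no real solutions. Square roots of negative numbers only exist in the complex numbers.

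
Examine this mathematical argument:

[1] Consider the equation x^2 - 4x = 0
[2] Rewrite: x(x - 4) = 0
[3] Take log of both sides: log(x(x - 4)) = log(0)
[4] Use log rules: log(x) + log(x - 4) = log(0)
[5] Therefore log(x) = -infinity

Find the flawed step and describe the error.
Step 3: Take log of both sides: log(x(x - 4)) = log(0)

Step 3 takes the logarithm of both sides, resulting in log(0) on the right side. The logarithm is only defined for positive numbers; log(0) is undefined (approaches negative infinity). This operation is invalid.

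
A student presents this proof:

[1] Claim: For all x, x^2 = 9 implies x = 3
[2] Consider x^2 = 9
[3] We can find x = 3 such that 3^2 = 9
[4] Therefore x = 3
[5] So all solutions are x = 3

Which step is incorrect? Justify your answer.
Step 4: Therefore x = 3

Step 4 incorrectly concludes that x = 3 is the only solution. The proof shows that x = 3 is A solution (existence), but does not show it is the ONLY solution (uniqueness). In fact, x = -3 is also a solution since (-3)^2 = 9. Finding one solution doesn't prove there are no others.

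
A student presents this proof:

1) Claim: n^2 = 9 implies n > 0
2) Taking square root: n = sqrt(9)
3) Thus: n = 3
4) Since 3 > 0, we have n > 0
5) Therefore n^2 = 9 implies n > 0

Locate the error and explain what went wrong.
Step 2: Taking square root: n = sqrt(9)

Step 2 takes the square root and assumes the positive root only. The equation n^2 = 9 actually has two solutions: n = 3 and n = -3. The proof silently assumes n > 0 without justification, then uses this assumption to conclude n > 0, which is circular. The counterexample n = -3 shows the claim is false.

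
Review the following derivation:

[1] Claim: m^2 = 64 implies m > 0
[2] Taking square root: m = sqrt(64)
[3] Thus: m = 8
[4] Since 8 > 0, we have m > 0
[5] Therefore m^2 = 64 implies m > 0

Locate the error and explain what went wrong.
Step 2: Taking square root: m = sqrt(64)

Step 2 takes the square root and assumes the positive root only. The equation m^2 = 64 actually has two solutions: m = 8 and m = -8. The proof silently assumes m > 0 without justification, then uses this assumption to conclude m > 0, which is circular. The counterexample m = -8 shows the claim is false.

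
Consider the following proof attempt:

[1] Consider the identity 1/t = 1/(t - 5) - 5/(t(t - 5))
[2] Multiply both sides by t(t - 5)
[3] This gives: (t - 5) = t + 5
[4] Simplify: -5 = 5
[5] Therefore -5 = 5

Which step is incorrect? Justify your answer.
Step 3: This gives: (t - 5) = t + 5

Step 3 makes a sign error when clearing denominators. Multiplying -5/(t(t - 5)) by t(t - 5) gives -5, not +5. The correct result is (t - 5) = t - 5, which is trivially true, not (t - 5) = t + 5. (Step 1 is a valid identity: 1/(t - 5) - 5/(t(t - 5)) = (t - 5)/(t(t - 5)) = 1/t.)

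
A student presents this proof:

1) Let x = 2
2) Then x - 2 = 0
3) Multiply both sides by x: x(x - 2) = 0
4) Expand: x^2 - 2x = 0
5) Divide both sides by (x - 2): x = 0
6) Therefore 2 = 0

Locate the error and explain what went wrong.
Step 5: Divide both sides by (x - 2): x = 0

Step 5 divides both sides by (x - 2). However, since x = 2, we have (x - 2) = 0. Division by zero is undefined, making this step invalid.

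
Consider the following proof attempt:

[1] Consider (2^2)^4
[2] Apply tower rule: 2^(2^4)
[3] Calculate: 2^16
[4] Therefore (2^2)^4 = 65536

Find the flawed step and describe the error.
Step 2: Apply tower rule: 2^(2^4)

Step 2 incorrectly states that (a^b)^c = a^(b^c). The correct rule is (a^b)^c = a^(b×c). The actual value is (2^2)^4 = 2^8 = 256, not 2^16 = 65536.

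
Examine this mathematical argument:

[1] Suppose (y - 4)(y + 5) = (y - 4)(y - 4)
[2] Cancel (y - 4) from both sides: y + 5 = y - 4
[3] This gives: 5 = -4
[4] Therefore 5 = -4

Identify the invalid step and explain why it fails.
Step 2: Cancel (y - 4) from both sides: y + 5 = y - 4

Step 2 cancels (y - 4) from both sides. This is only valid if (y - 4) ≠ 0, i.e., y ≠ 4. When y = 4, both sides equal zero regardless of the other factors. The correct approach requires considering y = 4 as a separate case.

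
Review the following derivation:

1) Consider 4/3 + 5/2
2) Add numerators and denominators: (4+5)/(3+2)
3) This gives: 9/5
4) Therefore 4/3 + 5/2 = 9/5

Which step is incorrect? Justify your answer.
Step 2: Add numerators and denominators: (4+5)/(3+2)

Step 2 incorrectly adds fractions by separately adding numerators and denominators. This is wrong. The correct method requires a common denominator: 4/3 + 5/2 = (4×2 + 5×3)/(3×2) = 23/6 = 23/6. The method used gives 9/5, which is different.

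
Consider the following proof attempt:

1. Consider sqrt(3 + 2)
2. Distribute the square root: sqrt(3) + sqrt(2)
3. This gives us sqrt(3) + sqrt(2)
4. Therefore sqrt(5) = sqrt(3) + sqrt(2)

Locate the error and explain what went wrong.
Step 2: Distribute the square root: sqrt(3) + sqrt(2)

Step 2 incorrectly 'distributes' the square root over addition. The square root function does not distribute: sqrt(a + b) ≠ sqrt(a) + sqrt(b). In fact, sqrt(3 + 2) = sqrt(5) ≈ 2.2361, while sqrt(3) + sqrt(2) ≈ 3.1463.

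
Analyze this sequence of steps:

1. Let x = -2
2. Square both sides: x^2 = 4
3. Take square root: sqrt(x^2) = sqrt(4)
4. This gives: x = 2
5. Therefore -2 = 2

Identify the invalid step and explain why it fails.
Step 4: This gives: x = 2

Step 4 incorrectly states that sqrt(x^2) = x. The correct identity is sqrt(x^2) = |x|. Since x = -2 < 0, we have sqrt(x^2) = |-2| = 2, not x = -2.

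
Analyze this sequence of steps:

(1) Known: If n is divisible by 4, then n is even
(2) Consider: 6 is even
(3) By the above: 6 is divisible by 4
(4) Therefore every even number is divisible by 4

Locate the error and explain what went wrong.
Step 3: By the above: 6 is divisible by 4

Step 3 commits the fallacy of affirming the consequent. The known fact 'divisible by 4 → even' does NOT imply 'even → divisible by 4'. That would be the converse, which is false. For example, 6 is even but 6 ÷ 4 = 1.50, which is not an integer.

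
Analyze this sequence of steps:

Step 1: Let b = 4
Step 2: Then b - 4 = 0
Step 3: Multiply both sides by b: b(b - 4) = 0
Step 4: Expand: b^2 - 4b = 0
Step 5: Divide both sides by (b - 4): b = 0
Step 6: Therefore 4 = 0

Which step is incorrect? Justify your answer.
Step 5: Divide both sides by (b - 4): b = 0

Step 5 divides both sides by (b - 4). However, since b = 4, we have (b - 4) = 0. Division by zero is undefined, making this step invalid.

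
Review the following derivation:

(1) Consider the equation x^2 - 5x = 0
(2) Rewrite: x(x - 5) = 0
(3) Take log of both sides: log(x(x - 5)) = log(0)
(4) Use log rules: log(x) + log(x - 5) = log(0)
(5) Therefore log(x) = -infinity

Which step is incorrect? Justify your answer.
Step 3: Take log of both sides: log(x(x - 5)) = log(0)

Step 3 takes the logarithm of both sides, resulting in log(0) on the right side. The logarithm is only defined for positive numbers; log(0) is undefined (approaches negative infinity). This operation is invalid.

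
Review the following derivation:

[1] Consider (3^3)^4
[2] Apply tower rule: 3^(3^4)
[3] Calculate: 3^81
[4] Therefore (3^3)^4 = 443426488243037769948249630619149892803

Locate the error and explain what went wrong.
Step 2: Apply tower rule: 3^(3^4)

Step 2 incorrectly states that (a^b)^c = a^(b^c). The correct rule is (a^b)^c = a^(b×c). The actual value is (3^3)^4 = 3^12 = 531441, not 3^81 = 443426488243037769948249630619149892803.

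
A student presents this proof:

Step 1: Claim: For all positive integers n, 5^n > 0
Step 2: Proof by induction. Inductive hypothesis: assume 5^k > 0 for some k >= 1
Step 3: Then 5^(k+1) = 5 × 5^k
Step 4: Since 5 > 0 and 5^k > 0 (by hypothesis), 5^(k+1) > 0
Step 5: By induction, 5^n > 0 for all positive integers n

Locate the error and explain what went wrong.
Step 5: By induction, 5^n > 0 for all positive integers n

Step 5 concludes the proof by induction, but no base case was ever established. A valid induction proof requires: (1) a base case proving 5^1 > 0, and (2) an inductive step showing IF 5^k > 0 THEN 5^(k+1) > 0. Steps 2-4 correctly establish the inductive step, but without the base case the conclusion in step 5 does not follow.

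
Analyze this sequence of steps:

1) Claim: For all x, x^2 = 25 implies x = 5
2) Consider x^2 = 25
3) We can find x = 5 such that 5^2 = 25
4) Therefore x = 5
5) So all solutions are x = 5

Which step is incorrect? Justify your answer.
Step 4: Therefore x = 5

Step 4 incorrectly concludes that x = 5 is the only solution. The proof shows that x = 5 is A solution (existence), but does not show it is the ONLY solution (uniqueness). In fact, x = -5 is also a solution since (-5)^2 = 25. Finding one solution doesn't prove there are no others.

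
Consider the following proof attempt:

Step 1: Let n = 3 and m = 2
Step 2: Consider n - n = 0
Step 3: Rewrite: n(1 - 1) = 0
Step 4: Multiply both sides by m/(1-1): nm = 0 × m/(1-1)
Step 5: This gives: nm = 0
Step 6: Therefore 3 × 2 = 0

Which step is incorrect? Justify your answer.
Step 4: Multiply both sides by m/(1-1): nm = 0 × m/(1-1)

Step 4 multiplies both sides by m/(1-1). However, 1-1 = 0, so this is multiplication by m/0, which is undefined. We cannot multiply by an undefined expression.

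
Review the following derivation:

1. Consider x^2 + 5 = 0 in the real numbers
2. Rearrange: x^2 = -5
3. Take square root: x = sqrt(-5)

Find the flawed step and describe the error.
Step 3: Take square root: x = sqrt(-5)

Step 3 takes the square root of -5, which is negative. In the real number system, the square root of a negative number is undefined. The equation x^2 + 5 = 0 has no real solutions. Square roots of negative numbers only exist in the complex numbers.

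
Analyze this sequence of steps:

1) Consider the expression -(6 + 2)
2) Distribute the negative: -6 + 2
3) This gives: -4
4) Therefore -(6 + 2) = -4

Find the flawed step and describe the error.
Step 2: Distribute the negative: -6 + 2

Step 2 incorrectly distributes the negative sign. The correct distribution is -(6 + 2) = -6 - 2 = -8. The negative must be applied to both terms, not just the first. The error treats -(6 + 2) as -6 + 2, which equals -4 instead of -8.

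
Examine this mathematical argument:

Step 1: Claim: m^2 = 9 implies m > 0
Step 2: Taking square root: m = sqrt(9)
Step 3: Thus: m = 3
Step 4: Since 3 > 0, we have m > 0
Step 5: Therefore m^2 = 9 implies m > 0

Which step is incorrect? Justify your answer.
Step 2: Taking square root: m = sqrt(9)

Step 2 takes the square root and assumes the positive root only. The equation m^2 = 9 actually has two solutions: m = 3 and m = -3. The proof silently assumes m > 0 without justification, then uses this assumption to conclude m > 0, which is circular. The counterexample m = -3 shows the claim is false.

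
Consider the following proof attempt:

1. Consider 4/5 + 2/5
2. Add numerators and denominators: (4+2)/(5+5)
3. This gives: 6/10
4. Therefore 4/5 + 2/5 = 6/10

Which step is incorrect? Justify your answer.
Step 2: Add numerators and denominators: (4+2)/(5+5)

Step 2 incorrectly adds fractions by separately adding numerators and denominators. This is wrong. The correct method requires a common denominator: 4/5 + 2/5 = (4×5 + 2×5)/(5×5) = 30/25 = 6/5. The method used gives 6/10, which is different.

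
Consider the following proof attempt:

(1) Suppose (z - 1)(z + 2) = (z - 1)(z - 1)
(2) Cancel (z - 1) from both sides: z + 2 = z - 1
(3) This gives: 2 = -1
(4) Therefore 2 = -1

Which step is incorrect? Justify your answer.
Step 2: Cancel (z - 1) from both sides: z + 2 = z - 1

Step 2 cancels (z - 1) from both sides. This is only valid if (z - 1) ≠ 0, i.e., z ≠ 1. When z = 1, both sides equal zero regardless of the other factors. The correct approach requires considering z = 1 as a separate case.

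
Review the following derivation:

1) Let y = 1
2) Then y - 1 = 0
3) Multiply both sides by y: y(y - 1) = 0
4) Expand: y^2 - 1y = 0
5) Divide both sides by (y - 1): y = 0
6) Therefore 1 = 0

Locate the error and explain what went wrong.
Step 5: Divide both sides by (y - 1): y = 0

Step 5 divides both sides by (y - 1). However, since y = 1, we have (y - 1) = 0. Division by zero is undefined, making this step invalid.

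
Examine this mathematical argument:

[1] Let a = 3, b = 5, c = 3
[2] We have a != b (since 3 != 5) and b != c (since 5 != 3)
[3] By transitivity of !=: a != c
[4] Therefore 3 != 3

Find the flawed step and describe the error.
Step 3: By transitivity of !=: a != c

Step 3 incorrectly applies transitivity to the '!=' relation. Transitivity states: if a R b and b R c, then a R c. However, '!=' is not transitive. Counterexample: 3 != 5 and 5 != 3, but 3 = 3 (both equal 3). Transitivity holds for relations like <, <=, =, but not for !=.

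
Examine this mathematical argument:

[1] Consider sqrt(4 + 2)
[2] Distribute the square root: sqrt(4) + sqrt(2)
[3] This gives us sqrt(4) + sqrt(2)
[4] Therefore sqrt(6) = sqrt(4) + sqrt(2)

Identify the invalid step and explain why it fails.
Step 2: Distribute the square root: sqrt(4) + sqrt(2)

Step 2 incorrectly 'distributes' the square root over addition. The square root function does not distribute: sqrt(a + b) ≠ sqrt(a) + sqrt(b). In fact, sqrt(4 + 2) = sqrt(6) ≈ 2.4495, while sqrt(4) + sqrt(2) ≈ 3.4142.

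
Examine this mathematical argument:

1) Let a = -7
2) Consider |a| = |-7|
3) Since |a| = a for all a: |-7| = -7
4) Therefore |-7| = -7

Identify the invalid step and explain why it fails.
Step 3: Since |a| = a for all a: |-7| = -7

Step 3 incorrectly states that |a| = a for all a. The correct definition is |a| = a when a >= 0, and |a| = -a when a < 0. Since -7 < 0, we have |-7| = -(-7) = 7, not -7.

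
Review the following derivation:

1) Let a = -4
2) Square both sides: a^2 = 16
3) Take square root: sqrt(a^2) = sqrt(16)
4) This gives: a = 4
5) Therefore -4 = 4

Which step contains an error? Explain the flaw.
Step 4: This gives: a = 4

Step 4 incorrectly states that sqrt(a^2) = a. The correct identity is sqrt(a^2) = |a|. Since a = -4 < 0, we have sqrt(a^2) = |-4| = 4, not a = -4.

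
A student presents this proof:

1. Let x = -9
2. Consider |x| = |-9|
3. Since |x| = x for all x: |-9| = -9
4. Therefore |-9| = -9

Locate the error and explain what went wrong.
Step 3: Since |x| = x for all x: |-9| = -9

Step 3 incorrectly states that |x| = x for all x. The correct definition is |x| = x when x >= 0, and |x| = -x when x < 0. Since -9 < 0, we have |-9| = -(-9) = 9, not -9.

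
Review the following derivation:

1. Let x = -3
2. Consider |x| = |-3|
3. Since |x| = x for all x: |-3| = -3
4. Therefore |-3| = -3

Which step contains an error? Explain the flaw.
Step 3: Since |x| = x for all x: |-3| = -3

Step 3 incorrectly states that |x| = x for all x. The correct definition is |x| = x when x >= 0, and |x| = -x when x < 0. Since -3 < 0, we have |-3| = -(-3) = 3, not -3.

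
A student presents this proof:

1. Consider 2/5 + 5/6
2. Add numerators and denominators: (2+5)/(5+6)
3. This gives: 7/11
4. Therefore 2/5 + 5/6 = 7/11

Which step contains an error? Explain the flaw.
Step 2: Add numerators and denominators: (2+5)/(5+6)

Step 2 incorrectly adds fractions by separately adding numerators and denominators. This is wrong. The correct method requires a common denominator: 2/5 + 5/6 = (2×6 + 5×5)/(5×6) = 37/30 = 37/30. The method used gives 7/11, which is different.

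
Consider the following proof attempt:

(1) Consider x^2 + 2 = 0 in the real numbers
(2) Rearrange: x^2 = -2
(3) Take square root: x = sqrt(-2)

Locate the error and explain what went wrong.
Step 3: Take square root: x = sqrt(-2)

Step 3 takes the square root of -2, which is negative. In the real number system, the square root of a negative number is undefined. The equation x^2 + 2 = 0 has no real solutions. Square roots of negative numbers only exist in the complex numbers.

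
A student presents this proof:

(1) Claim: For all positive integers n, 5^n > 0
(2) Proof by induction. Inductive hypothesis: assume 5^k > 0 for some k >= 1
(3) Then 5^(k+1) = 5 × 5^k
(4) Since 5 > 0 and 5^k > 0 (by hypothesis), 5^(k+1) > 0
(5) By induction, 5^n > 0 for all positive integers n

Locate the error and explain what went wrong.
Step 5: By induction, 5^n > 0 for all positive integers n

Step 5 concludes the proof by induction, but no base case was ever established. A valid induction proof requires: (1) a base case proving 5^1 > 0, and (2) an inductive step showing IF 5^k > 0 THEN 5^(k+1) > 0. Steps 2-4 correctly establish the inductive step, but without the base case the conclusion in step 5 does not follow.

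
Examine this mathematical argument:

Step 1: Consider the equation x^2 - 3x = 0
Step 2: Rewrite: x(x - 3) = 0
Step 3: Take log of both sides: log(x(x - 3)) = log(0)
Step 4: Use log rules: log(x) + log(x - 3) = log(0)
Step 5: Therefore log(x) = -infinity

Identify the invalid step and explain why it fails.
Step 3: Take log of both sides: log(x(x - 3)) = log(0)

Step 3 takes the logarithm of both sides, resulting in log(0) on the right side. The logarithm is only defined for positive numbers; log(0) is undefined (approaches negative infinity). This operation is invalid.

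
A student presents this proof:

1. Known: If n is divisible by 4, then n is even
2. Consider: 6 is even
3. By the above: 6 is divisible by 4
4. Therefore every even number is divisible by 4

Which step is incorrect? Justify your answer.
Step 3: By the above: 6 is divisible by 4

Step 3 commits the fallacy of affirming the consequent. The known fact 'divisible by 4 → even' does NOT imply 'even → divisible by 4'. That would be the converse, which is false. For example, 6 is even but 6 ÷ 4 = 1.50, which is not an integer.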